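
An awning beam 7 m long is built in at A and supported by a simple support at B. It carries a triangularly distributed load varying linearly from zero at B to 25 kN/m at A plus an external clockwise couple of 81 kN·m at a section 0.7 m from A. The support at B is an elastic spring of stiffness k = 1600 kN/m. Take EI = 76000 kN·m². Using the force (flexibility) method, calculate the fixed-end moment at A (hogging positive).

M_A = 182.3 kN·m

Remove the prop at B; the released (primary) structure is a cantilever built in at A.
Deflection at B on the released cantilever, summing each load's contribution:
  triangular load, peak 25 at the fixed end: w₀L⁴/(30EI) = 2001/EI
  clockwise couple 81 at a = 0.7: M₀a(2L − a)/(2EI) = 377.1/EI
  δ_0 = 2378/EI
Flexibility coefficient — unit upward force at B: δ_{BB} = L³/(3EI) = 114.3/EI.
With EI = 76000 kN·m²: δ_0 = 0.031288 m and δ_{BB} = 0.001504 m/kN.
Compatibility — the spring shortens by R_B/k under the reaction it provides: δ_0 − R_B·δ_{BB} = R_B/k. With 1/k = 0.000625 m/kN, R_B = δ_0 / (δ_{BB} + 1/k) = 0.031288 / (0.001504 + 0.000625) = 14.69 kN.
Moment equilibrium about A: M_A = Σ(load moments about A) − R_B·L = 285.2 − 14.69×7 = 182.3 kN·m.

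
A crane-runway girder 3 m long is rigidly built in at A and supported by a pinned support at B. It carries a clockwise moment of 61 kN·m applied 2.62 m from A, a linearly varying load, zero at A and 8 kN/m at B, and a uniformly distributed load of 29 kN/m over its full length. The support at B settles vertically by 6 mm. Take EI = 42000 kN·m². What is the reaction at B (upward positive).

R_B = 41.24 kN

Take the reaction at B as the redundant and release it; the primary structure is a cantilever fixed at A.
Deflection at B on the released cantilever, summing each load's contribution:
  clockwise couple 61 at a = 2.62: M₀a(2L − a)/(2EI) = 270.1/EI
  triangular load, peak 8 at the free end: 11w₀L⁴/(120EI) = 59.4/EI
  UDL 29: wL⁴/(8EI) = 293.6/EI
  δ_0 = 623.1/EI
Tip deflection under a unit load at B: L³/(3EI) = 9/EI.
With EI = 42000 kN·m²: δ_0 = 0.014836 m and δ_{BB} = 0.000214 m/kN.
Compatibility — the beam at B must follow the support down by 0.006 m: δ_0 − R_B·δ_{BB} = 0.006, so R_B = (0.014836 − 0.006)/0.000214 = 41.24 kN.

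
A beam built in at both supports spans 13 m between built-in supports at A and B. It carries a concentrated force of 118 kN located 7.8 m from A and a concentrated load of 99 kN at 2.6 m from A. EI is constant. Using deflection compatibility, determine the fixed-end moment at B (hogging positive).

Take the two fixed-end moments M_A, M_B as redundants; the released structure is the simple span AB.
Simple-span end rotations at A and B under the given loads:
  at A: point load 118 at a = 7.8: Pab(L + b)/(6LEI) = 1117/EI
  at B: point load 118 at a = 7.8: Pab(L + a)/(6LEI) = 1276/EI
  at A: point load 99 at a = 2.6: Pab(L + b)/(6LEI) = 803.1/EI
  at B: point load 99 at a = 2.6: Pab(L + a)/(6LEI) = 535.4/EI
  θ_A0 = 1920/EI,  θ_B0 = 1812/EI
Flexibility coefficients: a unit moment at one end gives L/(3EI) there and L/(6EI) at the far end, so f₁₁ = f₂₂ = 4.333/EI and f₁₂ = f₂₁ = 2.167/EI.
Compatibility — zero rotation at each built-in end:
  4.333 M_A + 2.167 M_B = 1920
  2.167 M_A + 4.333 M_B = 1812
Solving the pair gives M_A = 312 kN·m and M_B = 262.1 kN·m (hogging).

M_B = 262.1 kN·m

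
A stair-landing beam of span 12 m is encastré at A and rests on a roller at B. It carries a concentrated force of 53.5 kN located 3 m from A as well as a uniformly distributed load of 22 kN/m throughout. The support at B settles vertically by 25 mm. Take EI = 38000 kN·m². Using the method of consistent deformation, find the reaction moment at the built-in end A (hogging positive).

Remove the prop at B; the released (primary) structure is a cantilever built in at A.
Free-end deflection of the primary structure under the applied loading (downward +):
  point load 53.5 at a = 3: Pa²(3L − a)/(6EI) = 2648/EI
  UDL 22: wL⁴/(8EI) = 57024/EI
  δ_0 = 59672/EI
Tip deflection under a unit load at B: L³/(3EI) = 576/EI.
With EI = 38000 kN·m²: δ_0 = 1.5703 m and δ_{BB} = 0.015158 m/kN.
Compatibility — the beam at B must follow the support down by 0.025 m: δ_0 − R_B·δ_{BB} = 0.025, so R_B = (1.5703 − 0.025)/0.015158 = 101.9 kN.
Moment equilibrium about A: M_A = Σ(load moments about A) − R_B·L = 1744 − 101.9×12 = 521.1 kN·m.

M_A = 521.1 kN·m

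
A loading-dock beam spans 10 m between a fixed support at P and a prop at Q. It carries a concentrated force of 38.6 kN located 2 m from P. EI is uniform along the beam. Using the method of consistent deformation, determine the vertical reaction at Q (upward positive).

Remove the prop at Q; the released (primary) structure is a cantilever built in at P.
Free-end deflection of the primary structure under the applied loading (downward +):
  point load 38.6 at a = 2: Pa²(3L − a)/(6EI) = 720.5/EI
Flexibility coefficient — unit upward force at Q: δ_{QQ} = L³/(3EI) = 333.3/EI.
The prop prevents deflection at Q: R_Q = δ_0/δ_{QQ} = 720.5/333.3 = 2.162 kN.

R_Q = 2.162 kN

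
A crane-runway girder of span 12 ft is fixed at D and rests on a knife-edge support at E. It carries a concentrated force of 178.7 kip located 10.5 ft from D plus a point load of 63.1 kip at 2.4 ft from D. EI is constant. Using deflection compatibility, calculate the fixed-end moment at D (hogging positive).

M_D = 241 kip·ft

Release the roller at E. Primary structure: cantilever fixed at D.
Primary-structure tip deflection at E by superposition:
  point load 178.7 at a = 10.5: Pa²(3L − a)/(6EI) = 83732/EI
  point load 63.1 at a = 2.4: Pa²(3L − a)/(6EI) = 2035/EI
  δ_0 = 85767/EI
Tip deflection under a unit load at E: L³/(3EI) = 576/EI.
Compatibility at E: δ_0 − R_E·δ_{EE} = 0, so R_E = 85767/576 = 148.9 kip.
Moment equilibrium about D: M_D = Σ(load moments about D) − R_E·L = 2028 − 148.9×12 = 241 kip·ft.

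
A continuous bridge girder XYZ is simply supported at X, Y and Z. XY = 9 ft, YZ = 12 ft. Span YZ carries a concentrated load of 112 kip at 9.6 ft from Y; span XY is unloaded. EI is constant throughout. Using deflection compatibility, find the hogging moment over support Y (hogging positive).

Take M_Y as the redundant. Released structure: two simple spans XY and YZ with a hinge at Y.
End slopes at the hinge Y, treating each span as simply supported:
  span YZ: point load 112 at a = 9.6: Pab(L + b)/(6LEI) = 516.1/EI
  relative rotation θ_0 = (0 + 516.1)/EI = 516.1/EI
A unit hogging moment at Y produces rotation L₁/(3EI) + L₂/(3EI) = 7/EI.
Compatibility: M_Y·(L₁+L₂)/(3EI) = θ_0, giving M_Y = 73.73 kip·ft (hogging).

M_Y = 73.73 kip·ft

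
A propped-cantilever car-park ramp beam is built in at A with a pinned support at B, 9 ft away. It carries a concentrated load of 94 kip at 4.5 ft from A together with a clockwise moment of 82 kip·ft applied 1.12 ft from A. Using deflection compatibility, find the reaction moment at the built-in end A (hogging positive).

M_A = 211.9 kip·ft

Remove the prop at B; the released (primary) structure is a cantilever built in at A.
Free-end deflection of the primary structure under the applied loading (downward +):
  point load 94 at a = 4.5: Pa²(3L − a)/(6EI) = 7138/EI
  clockwise couple 82 at a = 1.12: M₀a(2L − a)/(2EI) = 775.1/EI
  δ_0 = 7913/EI
Flexibility coefficient — unit upward force at B: δ_{BB} = L³/(3EI) = 243/EI.
Compatibility at B: δ_0 − R_B·δ_{BB} = 0, so R_B = 7913/243 = 32.56 kip.
Moment equilibrium about A: M_A = Σ(load moments about A) − R_B·L = 505 − 32.56×9 = 211.9 kip·ft.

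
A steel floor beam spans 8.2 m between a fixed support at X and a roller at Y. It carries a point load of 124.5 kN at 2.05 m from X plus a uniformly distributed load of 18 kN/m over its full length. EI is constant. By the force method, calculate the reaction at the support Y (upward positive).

Remove the prop at Y; the released (primary) structure is a cantilever built in at X.
Free-end deflection of the primary structure under the applied loading (downward +):
  point load 124.5 at a = 2.05: Pa²(3L − a)/(6EI) = 1966/EI
  UDL 18: wL⁴/(8EI) = 10173/EI
  δ_0 = 12139/EI
Flexibility coefficient — unit upward force at Y: δ_{YY} = L³/(3EI) = 183.8/EI.
Compatibility at Y: δ_0 − R_Y·δ_{YY} = 0, so R_Y = 12139/183.8 = 66.05 kN.

R_Y = 66.05 kN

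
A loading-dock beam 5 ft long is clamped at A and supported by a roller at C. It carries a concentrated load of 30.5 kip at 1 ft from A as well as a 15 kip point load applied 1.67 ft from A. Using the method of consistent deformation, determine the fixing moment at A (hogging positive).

M_A = 35.86 kip·ft

Take the reaction at C as the redundant and release it; the primary structure is a cantilever fixed at A.
Free-end deflection of the primary structure under the applied loading (downward +):
  point load 30.5 at a = 1: Pa²(3L − a)/(6EI) = 71.17/EI
  point load 15 at a = 1.67: Pa²(3L − a)/(6EI) = 92.94/EI
  δ_0 = 164.1/EI
Tip deflection under a unit load at C: L³/(3EI) = 41.67/EI.
Compatibility at C: δ_0 − R_C·δ_{CC} = 0, so R_C = 164.1/41.67 = 3.939 kip.
Moment equilibrium about A: M_A = Σ(load moments about A) − R_C·L = 55.55 − 3.939×5 = 35.86 kip·ft.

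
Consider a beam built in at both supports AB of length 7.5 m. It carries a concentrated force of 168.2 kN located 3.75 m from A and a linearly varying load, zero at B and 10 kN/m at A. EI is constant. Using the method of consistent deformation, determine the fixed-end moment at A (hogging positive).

Release both end moments; the primary structure is a simply-supported span AB with redundants M_A and M_B.
End rotations of the released simple span under the applied load (×1/EI):
  at A: point load 168.2 at a = 3.75: Pab(L + b)/(6LEI) = 591.3/EI
  at B: point load 168.2 at a = 3.75: Pab(L + a)/(6LEI) = 591.3/EI
  at A: triangular load, peak 10: w₀L³/(45EI) = 93.75/EI
  at B: triangular load, peak 10: 7w₀L³/(360EI) = 82.03/EI
  θ_A0 = 685.1/EI,  θ_B0 = 673.4/EI
Flexibility coefficients: a unit moment at one end gives L/(3EI) there and L/(6EI) at the far end, so f₁₁ = f₂₂ = 2.5/EI and f₁₂ = f₂₁ = 1.25/EI.
Compatibility — zero rotation at each built-in end:
  2.5 M_A + 1.25 M_B = 685.1
  1.25 M_A + 2.5 M_B = 673.4
Solving the pair gives M_A = 185.8 kN·m and M_B = 176.4 kN·m (hogging).

M_A = 185.8 kN·m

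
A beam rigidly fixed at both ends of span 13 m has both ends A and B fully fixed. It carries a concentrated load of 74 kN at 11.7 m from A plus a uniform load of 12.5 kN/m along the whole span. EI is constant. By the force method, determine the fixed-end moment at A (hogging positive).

M_A = 184.7 kN·m

Take the two fixed-end moments M_A, M_B as redundants; the released structure is the simple span AB.
On the primary (simply-supported) span, the end slopes from the loading are:
  at A: point load 74 at a = 11.7: Pab(L + b)/(6LEI) = 206.3/EI
  at B: point load 74 at a = 11.7: Pab(L + a)/(6LEI) = 356.4/EI
  at A: UDL 12.5: wL³/(24EI) = 1144/EI
  at B: UDL 12.5: wL³/(24EI) = 1144/EI
  θ_A0 = 1351/EI,  θ_B0 = 1501/EI
Flexibility coefficients: a unit moment at one end gives L/(3EI) there and L/(6EI) at the far end, so f₁₁ = f₂₂ = 4.333/EI and f₁₂ = f₂₁ = 2.167/EI.
Compatibility — zero rotation at each built-in end:
  4.333 M_A + 2.167 M_B = 1351
  2.167 M_A + 4.333 M_B = 1501
Solving the pair gives M_A = 184.7 kN·m and M_B = 254 kN·m (hogging).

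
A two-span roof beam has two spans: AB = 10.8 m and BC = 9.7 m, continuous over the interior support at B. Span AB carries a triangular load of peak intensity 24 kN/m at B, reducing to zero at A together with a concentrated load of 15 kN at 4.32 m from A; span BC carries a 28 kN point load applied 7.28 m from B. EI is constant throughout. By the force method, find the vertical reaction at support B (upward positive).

R_B = 124.4 kN

Release continuity at B by inserting a hinge; the redundant is the internal moment M_B. The primary structure is two simply-supported spans AB and BC.
Discontinuity in slope at B on the released structure — sum the simple-span end rotations:
  span AB: triangular load, peak 24: w₀L³/(45EI) = 671.8/EI
  span AB: point load 15 at a = 4.32: Pab(L + a)/(6LEI) = 97.98/EI
  span BC: point load 28 at a = 7.28: Pab(L + b)/(6LEI) = 102.7/EI
  relative rotation θ_0 = (769.8 + 102.7)/EI = 872.6/EI
A unit hogging moment at B produces rotation L₁/(3EI) + L₂/(3EI) = 6.833/EI.
Compatibility: M_B·(L₁+L₂)/(3EI) = θ_0, giving M_B = 127.7 kN·m (hogging).
Span AB, ΣM about A with M_B applied at B: R_B^{AB}·10.8 = 997.9 + 127.7, so R_B^{AB} = 104.2 kN and R_A = 144.6 − 104.2 = 40.38 kN.
Span BC, ΣM about C: R_B^{BC}·9.7 = 67.76 + 127.7, so R_B^{BC} = 20.15 kN and R_C = 28 − 20.15 = 7.85 kN.
R_B = 104.2 + 20.15 = 124.4 kN.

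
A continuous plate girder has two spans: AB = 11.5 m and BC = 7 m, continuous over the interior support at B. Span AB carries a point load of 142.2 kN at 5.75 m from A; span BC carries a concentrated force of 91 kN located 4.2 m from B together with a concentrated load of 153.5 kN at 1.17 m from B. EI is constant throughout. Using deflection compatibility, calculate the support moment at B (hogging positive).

Insert a hinge at B; M_B is the redundant, and each span becomes simply supported.
End slopes at the hinge B, treating each span as simply supported:
  span AB: point load 142.2 at a = 5.75: Pab(L + a)/(6LEI) = 1175/EI
  span BC: point load 91 at a = 4.2: Pab(L + b)/(6LEI) = 249.7/EI
  span BC: point load 153.5 at a = 1.17: Pab(L + b)/(6LEI) = 319.8/EI
  relative rotation θ_0 = (1175 + 569.5)/EI = 1745/EI
A unit hogging moment at B produces rotation L₁/(3EI) + L₂/(3EI) = 6.167/EI.
Slope continuity at B: θ_0 = M_B·6.167/EI, so M_B = 1745/6.167 = 283 kN·m (hogging).

M_B = 283 kN·m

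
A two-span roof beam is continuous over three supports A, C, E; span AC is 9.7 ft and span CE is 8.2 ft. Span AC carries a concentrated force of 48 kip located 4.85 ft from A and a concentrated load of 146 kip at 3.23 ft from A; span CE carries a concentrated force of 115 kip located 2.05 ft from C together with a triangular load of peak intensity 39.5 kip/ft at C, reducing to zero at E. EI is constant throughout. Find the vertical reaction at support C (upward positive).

R_C = 337.2 kip

Insert a hinge at C; M_C is the redundant, and each span becomes simply supported.
End slopes at the hinge C, treating each span as simply supported:
  span AC: point load 48 at a = 4.85: Pab(L + a)/(6LEI) = 282.3/EI
  span AC: point load 146 at a = 3.23: Pab(L + a)/(6LEI) = 677.9/EI
  span CE: point load 115 at a = 2.05: Pab(L + b)/(6LEI) = 422.9/EI
  span CE: triangular load, peak 39.5: w₀L³/(45EI) = 484/EI
  relative rotation θ_0 = (960.1 + 906.9)/EI = 1867/EI
A unit hogging moment at C produces rotation L₁/(3EI) + L₂/(3EI) = 5.967/EI.
Slope continuity at C: θ_0 = M_C·5.967/EI, so M_C = 1867/5.967 = 312.9 kip·ft (hogging).
Span AC, ΣM about A with M_C applied at C: R_C^{AC}·9.7 = 704.4 + 312.9, so R_C^{AC} = 104.9 kip and R_A = 194 − 104.9 = 89.13 kip.
Span CE, ΣM about E: R_C^{CE}·8.2 = 1593 + 312.9, so R_C^{CE} = 232.4 kip and R_E = 276.9 − 232.4 = 44.57 kip.
R_C = 104.9 + 232.4 = 337.2 kip.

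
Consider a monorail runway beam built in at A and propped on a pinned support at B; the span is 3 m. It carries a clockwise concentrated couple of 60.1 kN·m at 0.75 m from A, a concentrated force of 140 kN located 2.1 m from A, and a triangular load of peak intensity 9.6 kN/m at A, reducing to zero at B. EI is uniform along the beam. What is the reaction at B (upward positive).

R_B = 94.92 kN

Release the roller at B. Primary structure: cantilever fixed at A.
Free-end deflection of the primary structure under the applied loading (downward +):
  clockwise couple 60.1 at a = 0.75: M₀a(2L − a)/(2EI) = 118.3/EI
  point load 140 at a = 2.1: Pa²(3L − a)/(6EI) = 710/EI
  triangular load, peak 9.6 at the fixed end: w₀L⁴/(30EI) = 25.92/EI
  δ_0 = 854.3/EI
Flexibility coefficient — unit upward force at B: δ_{BB} = L³/(3EI) = 9/EI.
Compatibility at B: δ_0 − R_B·δ_{BB} = 0, so R_B = 854.3/9 = 94.92 kN.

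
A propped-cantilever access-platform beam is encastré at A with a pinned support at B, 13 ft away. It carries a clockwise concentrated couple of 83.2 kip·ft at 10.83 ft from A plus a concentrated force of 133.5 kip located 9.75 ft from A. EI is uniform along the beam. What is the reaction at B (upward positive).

R_B = 93.81 kip

Remove the prop at B; the released (primary) structure is a cantilever built in at A.
Deflection at B on the released cantilever, summing each load's contribution:
  clockwise couple 83.2 at a = 10.83: M₀a(2L − a)/(2EI) = 6835/EI
  point load 133.5 at a = 9.75: Pa²(3L − a)/(6EI) = 61868/EI
  δ_0 = 68702/EI
Tip deflection under a unit load at B: L³/(3EI) = 732.3/EI.
The prop prevents deflection at B: R_B = δ_0/δ_{BB} = 68702/732.3 = 93.81 kip.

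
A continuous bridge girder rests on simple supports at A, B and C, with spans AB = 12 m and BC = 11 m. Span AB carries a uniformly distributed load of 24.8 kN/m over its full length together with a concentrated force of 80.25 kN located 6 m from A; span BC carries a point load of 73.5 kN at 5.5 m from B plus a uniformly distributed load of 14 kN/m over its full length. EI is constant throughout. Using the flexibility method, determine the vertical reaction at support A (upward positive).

R_A = 147.2 kN

Release continuity at B by inserting a hinge; the redundant is the internal moment M_B. The primary structure is two simply-supported spans AB and BC.
End slopes at the hinge B, treating each span as simply supported:
  span AB: UDL 24.8: wL³/(24EI) = 1786/EI
  span AB: point load 80.25 at a = 6: Pab(L + a)/(6LEI) = 722.2/EI
  span BC: point load 73.5 at a = 5.5: Pab(L + b)/(6LEI) = 555.8/EI
  span BC: UDL 14: wL³/(24EI) = 776.4/EI
  relative rotation θ_0 = (2508 + 1332)/EI = 3840/EI
A unit hogging moment at B produces rotation L₁/(3EI) + L₂/(3EI) = 7.667/EI.
Slope continuity at B: θ_0 = M_B·7.667/EI, so M_B = 3840/7.667 = 500.9 kN·m (hogging).
Span AB, ΣM about A with M_B applied at B: R_B^{AB}·12 = 2267 + 500.9, so R_B^{AB} = 230.7 kN and R_A = 377.9 − 230.7 = 147.2 kN.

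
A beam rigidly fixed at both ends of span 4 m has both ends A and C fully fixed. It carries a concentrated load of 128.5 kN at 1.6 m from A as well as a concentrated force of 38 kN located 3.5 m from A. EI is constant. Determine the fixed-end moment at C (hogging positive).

Take the two fixed-end moments M_A, M_C as redundants; the released structure is the simple span AC.
End rotations of the released simple span under the applied load (×1/EI):
  at A: point load 128.5 at a = 1.6: Pab(L + b)/(6LEI) = 131.6/EI
  at C: point load 128.5 at a = 1.6: Pab(L + a)/(6LEI) = 115.1/EI
  at A: point load 38 at a = 3.5: Pab(L + b)/(6LEI) = 12.47/EI
  at C: point load 38 at a = 3.5: Pab(L + a)/(6LEI) = 20.78/EI
  θ_A0 = 144.1/EI,  θ_C0 = 135.9/EI
Flexibility coefficients: a unit moment at one end gives L/(3EI) there and L/(6EI) at the far end, so f₁₁ = f₂₂ = 1.333/EI and f₁₂ = f₂₁ = 0.6667/EI.
Compatibility — zero rotation at each built-in end:
  1.333 M_A + 0.6667 M_C = 144.1
  0.6667 M_A + 1.333 M_C = 135.9
Solving the pair gives M_A = 76.09 kN·m and M_C = 63.89 kN·m (hogging).

M_C = 63.89 kN·m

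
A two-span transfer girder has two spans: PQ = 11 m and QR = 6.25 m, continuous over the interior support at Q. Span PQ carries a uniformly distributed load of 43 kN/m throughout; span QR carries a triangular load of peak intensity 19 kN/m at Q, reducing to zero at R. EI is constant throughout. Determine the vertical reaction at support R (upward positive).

R_R = -49.43 kN

Take M_Q as the redundant. Released structure: two simple spans PQ and QR with a hinge at Q.
Discontinuity in slope at Q on the released structure — sum the simple-span end rotations:
  span PQ: UDL 43: wL³/(24EI) = 2385/EI
  span QR: triangular load, peak 19: w₀L³/(45EI) = 103.1/EI
  relative rotation θ_0 = (2385 + 103.1)/EI = 2488/EI
A unit hogging moment at Q produces rotation L₁/(3EI) + L₂/(3EI) = 5.75/EI.
Compatibility: M_Q·(L₁+L₂)/(3EI) = θ_0, giving M_Q = 432.7 kN·m (hogging).
Span QR, ΣM about R: R_Q^{QR}·6.25 = 247.4 + 432.7, so R_Q^{QR} = 108.8 kN and R_R = 59.38 − 108.8 = -49.43 kN.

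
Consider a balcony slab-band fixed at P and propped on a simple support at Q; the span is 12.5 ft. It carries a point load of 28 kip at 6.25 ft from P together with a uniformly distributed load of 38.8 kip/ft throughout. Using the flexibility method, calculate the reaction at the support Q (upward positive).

Take the reaction at Q as the redundant and release it; the primary structure is a cantilever fixed at P.
Deflection at Q on the released cantilever, summing each load's contribution:
  point load 28 at a = 6.25: Pa²(3L − a)/(6EI) = 5697/EI
  UDL 38.8: wL⁴/(8EI) = 118408/EI
  δ_0 = 124105/EI
Flexibility coefficient — unit upward force at Q: δ_{QQ} = L³/(3EI) = 651/EI.
Compatibility at Q: δ_0 − R_Q·δ_{QQ} = 0, so R_Q = 124105/651 = 190.6 kip.

R_Q = 190.6 kip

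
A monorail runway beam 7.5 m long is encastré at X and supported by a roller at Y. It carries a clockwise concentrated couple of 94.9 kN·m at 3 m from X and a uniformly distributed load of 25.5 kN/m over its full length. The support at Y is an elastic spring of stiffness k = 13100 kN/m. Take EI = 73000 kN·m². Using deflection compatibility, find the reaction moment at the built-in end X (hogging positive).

Choose R_Y as the redundant. The primary structure is the cantilever fixed at X.
Deflection at Y on the released cantilever, summing each load's contribution:
  clockwise couple 94.9 at a = 3: M₀a(2L − a)/(2EI) = 1708/EI
  UDL 25.5: wL⁴/(8EI) = 10085/EI
  δ_0 = 11794/EI
Flexibility coefficient — unit upward force at Y: δ_{YY} = L³/(3EI) = 140.6/EI.
With EI = 73000 kN·m²: δ_0 = 0.16156 m and δ_{YY} = 0.001926 m/kN.
Compatibility — the spring shortens by R_Y/k under the reaction it provides: δ_0 − R_Y·δ_{YY} = R_Y/k. With 1/k = 0.000076 m/kN, R_Y = δ_0 / (δ_{YY} + 1/k) = 0.16156 / (0.001926 + 0.000076) = 80.67 kN.
Moment equilibrium about X: M_X = Σ(load moments about X) − R_Y·L = 812.1 − 80.67×7.5 = 207.1 kN·m.

M_X = 207.1 kN·m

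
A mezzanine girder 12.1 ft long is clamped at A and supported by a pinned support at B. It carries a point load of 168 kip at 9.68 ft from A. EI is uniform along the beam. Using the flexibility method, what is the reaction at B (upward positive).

Remove the prop at B; the released (primary) structure is a cantilever built in at A.
Downward deflection at the released point B due to the loads:
  point load 168 at a = 9.68: Pa²(3L − a)/(6EI) = 69842/EI
Flexibility coefficient — unit upward force at B: δ_{BB} = L³/(3EI) = 590.5/EI.
The prop prevents deflection at B: R_B = δ_0/δ_{BB} = 69842/590.5 = 118.3 kip.

R_B = 118.3 kip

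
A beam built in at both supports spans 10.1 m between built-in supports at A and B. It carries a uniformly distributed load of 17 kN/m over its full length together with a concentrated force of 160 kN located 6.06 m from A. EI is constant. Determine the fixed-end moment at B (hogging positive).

M_B = 377.2 kN·m

Take the two fixed-end moments M_A, M_B as redundants; the released structure is the simple span AB.
On the primary (simply-supported) span, the end slopes from the loading are:
  at A: UDL 17: wL³/(24EI) = 729.8/EI
  at B: UDL 17: wL³/(24EI) = 729.8/EI
  at A: point load 160 at a = 6.06: Pab(L + b)/(6LEI) = 914/EI
  at B: point load 160 at a = 6.06: Pab(L + a)/(6LEI) = 1045/EI
  θ_A0 = 1644/EI,  θ_B0 = 1774/EI
Flexibility coefficients: a unit moment at one end gives L/(3EI) there and L/(6EI) at the far end, so f₁₁ = f₂₂ = 3.367/EI and f₁₂ = f₂₁ = 1.683/EI.
Compatibility — zero rotation at each built-in end:
  3.367 M_A + 1.683 M_B = 1644
  1.683 M_A + 3.367 M_B = 1774
Solving the pair gives M_A = 299.7 kN·m and M_B = 377.2 kN·m (hogging).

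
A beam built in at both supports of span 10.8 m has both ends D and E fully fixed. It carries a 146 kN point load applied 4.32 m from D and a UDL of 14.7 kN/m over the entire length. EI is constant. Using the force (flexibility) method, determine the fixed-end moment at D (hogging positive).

M_D = 369.9 kN·m

Release both end moments; the primary structure is a simply-supported span DE with redundants M_D and M_E.
On the primary (simply-supported) span, the end slopes from the loading are:
  at D: point load 146 at a = 4.32: Pab(L + b)/(6LEI) = 1090/EI
  at E: point load 146 at a = 4.32: Pab(L + a)/(6LEI) = 953.6/EI
  at D: UDL 14.7: wL³/(24EI) = 771.6/EI
  at E: UDL 14.7: wL³/(24EI) = 771.6/EI
  θ_D0 = 1861/EI,  θ_E0 = 1725/EI
Flexibility coefficients: a unit moment at one end gives L/(3EI) there and L/(6EI) at the far end, so f₁₁ = f₂₂ = 3.6/EI and f₁₂ = f₂₁ = 1.8/EI.
Compatibility — zero rotation at each built-in end:
  3.6 M_D + 1.8 M_E = 1861
  1.8 M_D + 3.6 M_E = 1725
Solving the pair gives M_D = 369.9 kN·m and M_E = 294.3 kN·m (hogging).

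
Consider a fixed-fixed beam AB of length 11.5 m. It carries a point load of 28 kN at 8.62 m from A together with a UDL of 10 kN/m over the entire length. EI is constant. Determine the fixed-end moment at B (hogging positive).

M_B = 155.5 kN·m

Take the two fixed-end moments M_A, M_B as redundants; the released structure is the simple span AB.
On the primary (simply-supported) span, the end slopes from the loading are:
  at A: point load 28 at a = 8.62: Pab(L + b)/(6LEI) = 144.9/EI
  at B: point load 28 at a = 8.62: Pab(L + a)/(6LEI) = 202.7/EI
  at A: UDL 10: wL³/(24EI) = 633.7/EI
  at B: UDL 10: wL³/(24EI) = 633.7/EI
  θ_A0 = 778.6/EI,  θ_B0 = 836.4/EI
Flexibility coefficients: a unit moment at one end gives L/(3EI) there and L/(6EI) at the far end, so f₁₁ = f₂₂ = 3.833/EI and f₁₂ = f₂₁ = 1.917/EI.
Compatibility — zero rotation at each built-in end:
  3.833 M_A + 1.917 M_B = 778.6
  1.917 M_A + 3.833 M_B = 836.4
Solving the pair gives M_A = 125.3 kN·m and M_B = 155.5 kN·m (hogging).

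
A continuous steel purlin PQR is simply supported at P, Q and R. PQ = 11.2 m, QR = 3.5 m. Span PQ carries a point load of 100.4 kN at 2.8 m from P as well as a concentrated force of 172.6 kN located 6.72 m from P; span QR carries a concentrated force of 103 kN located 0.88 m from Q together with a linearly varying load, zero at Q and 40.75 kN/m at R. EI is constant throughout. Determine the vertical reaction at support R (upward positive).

R_R = -42.06 kN

Insert a hinge at Q; M_Q is the redundant, and each span becomes simply supported.
End slopes at the hinge Q, treating each span as simply supported:
  span PQ: point load 100.4 at a = 2.8: Pab(L + a)/(6LEI) = 492/EI
  span PQ: point load 172.6 at a = 6.72: Pab(L + a)/(6LEI) = 1386/EI
  span QR: point load 103 at a = 0.88: Pab(L + b)/(6LEI) = 69.21/EI
  span QR: triangular load, peak 40.75: 7w₀L³/(360EI) = 33.97/EI
  relative rotation θ_0 = (1878 + 103.2)/EI = 1981/EI
A unit hogging moment at Q produces rotation L₁/(3EI) + L₂/(3EI) = 4.9/EI.
Compatibility: M_Q·(L₁+L₂)/(3EI) = θ_0, giving M_Q = 404.2 kN·m (hogging).
Span QR, ΣM about R: R_Q^{QR}·3.5 = 353.1 + 404.2, so R_Q^{QR} = 216.4 kN and R_R = 174.3 − 216.4 = -42.06 kN.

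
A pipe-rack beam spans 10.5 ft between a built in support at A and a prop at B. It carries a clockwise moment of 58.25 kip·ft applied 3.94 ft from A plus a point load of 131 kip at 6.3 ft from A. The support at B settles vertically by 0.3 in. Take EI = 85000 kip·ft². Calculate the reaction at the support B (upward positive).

R_B = 56.16 kip

Release the roller at B. Primary structure: cantilever fixed at A.
Free-end deflection of the primary structure under the applied loading (downward +):
  clockwise couple 58.25 at a = 3.94: M₀a(2L − a)/(2EI) = 1958/EI
  point load 131 at a = 6.3: Pa²(3L − a)/(6EI) = 21837/EI
  δ_0 = 23795/EI
Flexibility coefficient — unit upward force at B: δ_{BB} = L³/(3EI) = 385.9/EI.
With EI = 85000 kip·ft²: δ_0 = 0.27994 ft and δ_{BB} = 0.00454 ft/kip.
Compatibility — the beam at B must follow the support down by 0.025 ft: δ_0 − R_B·δ_{BB} = 0.025, so R_B = (0.27994 − 0.025)/0.00454 = 56.16 kip.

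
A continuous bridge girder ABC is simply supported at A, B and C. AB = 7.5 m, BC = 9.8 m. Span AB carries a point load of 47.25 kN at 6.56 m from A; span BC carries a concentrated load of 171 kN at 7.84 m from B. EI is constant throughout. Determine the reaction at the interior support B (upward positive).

Release continuity at B by inserting a hinge; the redundant is the internal moment M_B. The primary structure is two simply-supported spans AB and BC.
End slopes at the hinge B, treating each span as simply supported:
  span AB: point load 47.25 at a = 6.56: Pab(L + a)/(6LEI) = 91.03/EI
  span BC: point load 171 at a = 7.84: Pab(L + b)/(6LEI) = 525.5/EI
  relative rotation θ_0 = (91.03 + 525.5)/EI = 616.6/EI
A unit hogging moment at B produces rotation L₁/(3EI) + L₂/(3EI) = 5.767/EI.
Compatibility: M_B·(L₁+L₂)/(3EI) = θ_0, giving M_B = 106.9 kN·m (hogging).
Span AB, ΣM about A with M_B applied at B: R_B^{AB}·7.5 = 310 + 106.9, so R_B^{AB} = 55.58 kN and R_A = 47.25 − 55.58 = -8.334 kN.
Span BC, ΣM about C: R_B^{BC}·9.8 = 335.2 + 106.9, so R_B^{BC} = 45.11 kN and R_C = 171 − 45.11 = 125.9 kN.
R_B = 55.58 + 45.11 = 100.7 kN.

R_B = 100.7 kN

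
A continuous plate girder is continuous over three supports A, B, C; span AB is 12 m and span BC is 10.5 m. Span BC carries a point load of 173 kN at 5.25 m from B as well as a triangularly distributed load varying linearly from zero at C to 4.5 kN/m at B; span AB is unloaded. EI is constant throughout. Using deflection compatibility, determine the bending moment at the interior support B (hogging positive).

Release continuity at B by inserting a hinge; the redundant is the internal moment M_B. The primary structure is two simply-supported spans AB and BC.
Rotations at B on the released spans (each span's end-slope, ×1/EI):
  span BC: point load 173 at a = 5.25: Pab(L + b)/(6LEI) = 1192/EI
  span BC: triangular load, peak 4.5: w₀L³/(45EI) = 115.8/EI
  relative rotation θ_0 = (0 + 1308)/EI = 1308/EI
A unit hogging moment at B produces rotation L₁/(3EI) + L₂/(3EI) = 7.5/EI.
Slope continuity at B: θ_0 = M_B·7.5/EI, so M_B = 1308/7.5 = 174.4 kN·m (hogging).

M_B = 174.4 kN·m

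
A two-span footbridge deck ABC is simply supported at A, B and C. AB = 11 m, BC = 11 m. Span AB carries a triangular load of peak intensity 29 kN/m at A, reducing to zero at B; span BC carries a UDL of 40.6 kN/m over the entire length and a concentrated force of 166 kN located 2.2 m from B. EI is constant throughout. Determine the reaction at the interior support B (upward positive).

R_B = 507.6 kN

Release continuity at B by inserting a hinge; the redundant is the internal moment M_B. The primary structure is two simply-supported spans AB and BC.
Rotations at B on the released spans (each span's end-slope, ×1/EI):
  span AB: triangular load, peak 29: 7w₀L³/(360EI) = 750.5/EI
  span BC: UDL 40.6: wL³/(24EI) = 2252/EI
  span BC: point load 166 at a = 2.2: Pab(L + b)/(6LEI) = 964.1/EI
  relative rotation θ_0 = (750.5 + 3216)/EI = 3966/EI
A unit hogging moment at B produces rotation L₁/(3EI) + L₂/(3EI) = 7.333/EI.
Slope continuity at B: θ_0 = M_B·7.333/EI, so M_B = 3966/7.333 = 540.9 kN·m (hogging).
Span AB, ΣM about A with M_B applied at B: R_B^{AB}·11 = 584.8 + 540.9, so R_B^{AB} = 102.3 kN and R_A = 159.5 − 102.3 = 57.16 kN.
Span BC, ΣM about C: R_B^{BC}·11 = 3917 + 540.9, so R_B^{BC} = 405.3 kN and R_C = 612.6 − 405.3 = 207.3 kN.
R_B = 102.3 + 405.3 = 507.6 kN.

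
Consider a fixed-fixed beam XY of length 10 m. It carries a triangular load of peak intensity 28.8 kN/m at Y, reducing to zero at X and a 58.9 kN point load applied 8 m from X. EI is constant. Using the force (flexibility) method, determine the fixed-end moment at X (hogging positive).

M_X = 114.8 kN·m

Release both end moments; the primary structure is a simply-supported span XY with redundants M_X and M_Y.
On the primary (simply-supported) span, the end slopes from the loading are:
  at X: triangular load, peak 28.8: 7w₀L³/(360EI) = 560/EI
  at Y: triangular load, peak 28.8: w₀L³/(45EI) = 640/EI
  at X: point load 58.9 at a = 8: Pab(L + b)/(6LEI) = 188.5/EI
  at Y: point load 58.9 at a = 8: Pab(L + a)/(6LEI) = 282.7/EI
  θ_X0 = 748.5/EI,  θ_Y0 = 922.7/EI
Flexibility coefficients: a unit moment at one end gives L/(3EI) there and L/(6EI) at the far end, so f₁₁ = f₂₂ = 3.333/EI and f₁₂ = f₂₁ = 1.667/EI.
Compatibility — zero rotation at each built-in end:
  3.333 M_X + 1.667 M_Y = 748.5
  1.667 M_X + 3.333 M_Y = 922.7
Solving the pair gives M_X = 114.8 kN·m and M_Y = 219.4 kN·m (hogging).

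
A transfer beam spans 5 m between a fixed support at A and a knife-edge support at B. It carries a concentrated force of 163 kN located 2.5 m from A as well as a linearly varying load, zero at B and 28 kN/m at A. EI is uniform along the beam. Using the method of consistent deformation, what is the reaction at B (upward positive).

Choose R_B as the redundant. The primary structure is the cantilever fixed at A.
Deflection at B on the released cantilever, summing each load's contribution:
  point load 163 at a = 2.5: Pa²(3L − a)/(6EI) = 2122/EI
  triangular load, peak 28 at the fixed end: w₀L⁴/(30EI) = 583.3/EI
  δ_0 = 2706/EI
Flexibility coefficient — unit upward force at B: δ_{BB} = L³/(3EI) = 41.67/EI.
Compatibility at B: δ_0 − R_B·δ_{BB} = 0, so R_B = 2706/41.67 = 64.94 kN.

R_B = 64.94 kN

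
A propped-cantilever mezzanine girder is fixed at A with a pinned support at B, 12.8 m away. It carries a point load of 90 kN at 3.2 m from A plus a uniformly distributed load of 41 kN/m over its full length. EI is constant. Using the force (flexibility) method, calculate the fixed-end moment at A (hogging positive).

M_A = 1029 kN·m

Remove the prop at B; the released (primary) structure is a cantilever built in at A.
Deflection at B on the released cantilever, summing each load's contribution:
  point load 90 at a = 3.2: Pa²(3L − a)/(6EI) = 5407/EI
  UDL 41: wL⁴/(8EI) = 137573/EI
  δ_0 = 142980/EI
Flexibility coefficient — unit upward force at B: δ_{BB} = L³/(3EI) = 699.1/EI.
The prop prevents deflection at B: R_B = δ_0/δ_{BB} = 142980/699.1 = 204.5 kN.
Moment equilibrium about A: M_A = Σ(load moments about A) − R_B·L = 3647 − 204.5×12.8 = 1029 kN·m.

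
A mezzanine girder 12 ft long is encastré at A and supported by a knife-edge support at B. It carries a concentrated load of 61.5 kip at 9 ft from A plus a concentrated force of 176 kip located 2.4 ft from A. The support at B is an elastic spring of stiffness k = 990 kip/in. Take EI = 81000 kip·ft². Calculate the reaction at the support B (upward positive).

Release the roller at B. Primary structure: cantilever fixed at A.
Free-end deflection of the primary structure under the applied loading (downward +):
  point load 61.5 at a = 9: Pa²(3L − a)/(6EI) = 22417/EI
  point load 176 at a = 2.4: Pa²(3L − a)/(6EI) = 5677/EI
  δ_0 = 28094/EI
Tip deflection under a unit load at B: L³/(3EI) = 576/EI.
With EI = 81000 kip·ft²: δ_0 = 0.34684 ft and δ_{BB} = 0.007111 ft/kip.
Compatibility — the spring shortens by R_B/k under the reaction it provides: δ_0 − R_B·δ_{BB} = R_B/k. With 1/k = 1/(990×12) ft/kip = 0.000084 ft/kip, R_B = δ_0 / (δ_{BB} + 1/k) = 0.34684 / (0.007111 + 0.000084) = 48.2 kip.

R_B = 48.2 kip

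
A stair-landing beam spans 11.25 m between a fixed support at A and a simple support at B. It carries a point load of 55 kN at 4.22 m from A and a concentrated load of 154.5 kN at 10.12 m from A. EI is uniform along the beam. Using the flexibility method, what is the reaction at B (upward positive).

Remove the prop at B; the released (primary) structure is a cantilever built in at A.
Downward deflection at the released point B due to the loads:
  point load 55 at a = 4.22: Pa²(3L − a)/(6EI) = 4821/EI
  point load 154.5 at a = 10.12: Pa²(3L − a)/(6EI) = 62316/EI
  δ_0 = 67137/EI
Flexibility coefficient — unit upward force at B: δ_{BB} = L³/(3EI) = 474.6/EI.
Compatibility at B: δ_0 − R_B·δ_{BB} = 0, so R_B = 67137/474.6 = 141.5 kN.

R_B = 141.5 kN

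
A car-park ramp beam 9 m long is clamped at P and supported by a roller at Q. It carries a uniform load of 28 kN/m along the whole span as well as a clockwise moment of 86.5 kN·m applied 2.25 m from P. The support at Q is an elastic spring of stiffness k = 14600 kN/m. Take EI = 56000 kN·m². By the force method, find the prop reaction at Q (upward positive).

Release the roller at Q. Primary structure: cantilever fixed at P.
Primary-structure tip deflection at Q by superposition:
  UDL 28: wL⁴/(8EI) = 22964/EI
  clockwise couple 86.5 at a = 2.25: M₀a(2L − a)/(2EI) = 1533/EI
  δ_0 = 24496/EI
Tip deflection under a unit load at Q: L³/(3EI) = 243/EI.
With EI = 56000 kN·m²: δ_0 = 0.43743 m and δ_{QQ} = 0.004339 m/kN.
Compatibility — the spring shortens by R_Q/k under the reaction it provides: δ_0 − R_Q·δ_{QQ} = R_Q/k. With 1/k = 0.000068 m/kN, R_Q = δ_0 / (δ_{QQ} + 1/k) = 0.43743 / (0.004339 + 0.000068) = 99.24 kN.

R_Q = 99.24 kN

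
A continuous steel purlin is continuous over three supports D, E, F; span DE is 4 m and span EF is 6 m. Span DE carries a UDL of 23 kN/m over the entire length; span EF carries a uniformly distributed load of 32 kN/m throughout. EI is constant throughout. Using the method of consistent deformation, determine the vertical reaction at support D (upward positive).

Take M_E as the redundant. Released structure: two simple spans DE and EF with a hinge at E.
Discontinuity in slope at E on the released structure — sum the simple-span end rotations:
  span DE: UDL 23: wL³/(24EI) = 61.33/EI
  span EF: UDL 32: wL³/(24EI) = 288/EI
  relative rotation θ_0 = (61.33 + 288)/EI = 349.3/EI
A unit hogging moment at E produces rotation L₁/(3EI) + L₂/(3EI) = 3.333/EI.
Slope continuity at E: θ_0 = M_E·3.333/EI, so M_E = 349.3/3.333 = 104.8 kN·m (hogging).
Span DE, ΣM about D with M_E applied at E: R_E^{DE}·4 = 184 + 104.8, so R_E^{DE} = 72.2 kN and R_D = 92 − 72.2 = 19.8 kN.

R_D = 19.8 kN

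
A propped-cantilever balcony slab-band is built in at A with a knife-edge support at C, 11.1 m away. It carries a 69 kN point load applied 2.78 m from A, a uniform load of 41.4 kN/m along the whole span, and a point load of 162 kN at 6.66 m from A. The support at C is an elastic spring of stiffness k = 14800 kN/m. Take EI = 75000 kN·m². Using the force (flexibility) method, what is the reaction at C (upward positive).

R_C = 245.5 kN

Remove the prop at C; the released (primary) structure is a cantilever built in at A.
Primary-structure tip deflection at C by superposition:
  point load 69 at a = 2.78: Pa²(3L − a)/(6EI) = 2713/EI
  UDL 41.4: wL⁴/(8EI) = 78560/EI
  point load 162 at a = 6.66: Pa²(3L − a)/(6EI) = 31904/EI
  δ_0 = 113177/EI
Tip deflection under a unit load at C: L³/(3EI) = 455.9/EI.
With EI = 75000 kN·m²: δ_0 = 1.509 m and δ_{CC} = 0.006078 m/kN.
Compatibility — the spring shortens by R_C/k under the reaction it provides: δ_0 − R_C·δ_{CC} = R_C/k. With 1/k = 0.000068 m/kN, R_C = δ_0 / (δ_{CC} + 1/k) = 1.509 / (0.006078 + 0.000068) = 245.5 kN.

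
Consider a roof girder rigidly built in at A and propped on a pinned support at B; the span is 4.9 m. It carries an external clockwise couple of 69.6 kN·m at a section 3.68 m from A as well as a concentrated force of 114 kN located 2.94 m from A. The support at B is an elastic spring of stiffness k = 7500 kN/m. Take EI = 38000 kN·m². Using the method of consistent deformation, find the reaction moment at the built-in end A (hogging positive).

M_A = 104.3 kN·m

Take the reaction at B as the redundant and release it; the primary structure is a cantilever fixed at A.
Downward deflection at the released point B due to the loads:
  clockwise couple 69.6 at a = 3.68: M₀a(2L − a)/(2EI) = 783.8/EI
  point load 114 at a = 2.94: Pa²(3L − a)/(6EI) = 1931/EI
  δ_0 = 2715/EI
Flexibility coefficient — unit upward force at B: δ_{BB} = L³/(3EI) = 39.22/EI.
With EI = 38000 kN·m²: δ_0 = 0.071449 m and δ_{BB} = 0.001032 m/kN.
Compatibility — the spring shortens by R_B/k under the reaction it provides: δ_0 − R_B·δ_{BB} = R_B/k. With 1/k = 0.000133 m/kN, R_B = δ_0 / (δ_{BB} + 1/k) = 0.071449 / (0.001032 + 0.000133) = 61.31 kN.
Moment equilibrium about A: M_A = Σ(load moments about A) − R_B·L = 404.8 − 61.31×4.9 = 104.3 kN·m.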